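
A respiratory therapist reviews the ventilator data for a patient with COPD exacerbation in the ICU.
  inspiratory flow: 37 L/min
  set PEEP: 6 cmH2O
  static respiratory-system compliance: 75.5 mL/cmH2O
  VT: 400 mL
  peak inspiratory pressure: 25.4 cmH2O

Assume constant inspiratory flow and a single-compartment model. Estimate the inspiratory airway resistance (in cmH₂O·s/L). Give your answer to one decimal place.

22.9

Flow: 37 L/min ÷ 60 = 0.6167 L/s.
Equation of motion (constant flow): PIP = Vt/C + R·V̇ + PEEP.
R·V̇ = PIP − Vt/C − PEEP = 25.4 − 400/75.5 − 6 = 25.4 − 5.298 − 6 = 14.102 cmH2O.
R = 14.102 / 0.6167 = 22.867 cmH2O·s/L.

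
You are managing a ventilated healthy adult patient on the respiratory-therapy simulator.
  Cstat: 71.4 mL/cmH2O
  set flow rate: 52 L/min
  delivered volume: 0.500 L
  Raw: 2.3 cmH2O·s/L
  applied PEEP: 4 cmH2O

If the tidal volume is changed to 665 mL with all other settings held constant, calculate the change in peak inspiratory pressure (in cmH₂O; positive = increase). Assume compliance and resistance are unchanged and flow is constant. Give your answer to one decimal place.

PIP = Vt/C + R·V̇ + PEEP (constant-flow equation of motion).
Only the elastic term changes: ΔPIP = ΔVt / C = (665 − 500) / 71.4 = 2.311 cmH2O.

2.3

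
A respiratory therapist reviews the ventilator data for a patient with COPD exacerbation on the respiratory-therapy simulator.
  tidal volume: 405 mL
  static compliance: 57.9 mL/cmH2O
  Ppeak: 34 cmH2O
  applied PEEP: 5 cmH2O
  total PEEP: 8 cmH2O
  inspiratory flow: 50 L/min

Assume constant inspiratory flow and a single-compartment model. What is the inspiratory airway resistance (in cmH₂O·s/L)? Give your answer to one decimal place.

Flow: 50 L/min ÷ 60 = 0.8333 L/s.
Total PEEP = 8 cmH2O (set 5 + intrinsic 3); this is the baseline alveolar pressure.
Equation of motion (constant flow): PIP = Vt/C + R·V̇ + PEEP.
R·V̇ = PIP − Vt/C − PEEP = 34 − 405/57.9 − 8 = 34 − 6.995 − 8 = 19.005 cmH2O.
R = 19.005 / 0.8333 = 22.807 cmH2O·s/L.

22.8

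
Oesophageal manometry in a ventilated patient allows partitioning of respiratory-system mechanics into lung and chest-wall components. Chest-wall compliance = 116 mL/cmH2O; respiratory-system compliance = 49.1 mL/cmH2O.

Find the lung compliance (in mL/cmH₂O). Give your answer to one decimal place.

1/CL = 1/Crs − 1/Ccw.
1/CL = 1/49.1 − 1/116 = 0.01175.
CL = 85.106 mL/cmH2O.

85.1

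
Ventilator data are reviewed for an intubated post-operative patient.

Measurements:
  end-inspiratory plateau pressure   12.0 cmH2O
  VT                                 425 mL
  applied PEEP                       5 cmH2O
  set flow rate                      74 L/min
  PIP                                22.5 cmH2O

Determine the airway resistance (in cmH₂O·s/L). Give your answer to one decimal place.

Flow: 74 L/min ÷ 60 = 1.2333 L/s.
Raw = (PIP − Pplat) / flow = (22.5 − 12.0) / 1.2333 = 10.5 / 1.2333 = 8.514 cmH2O·s/L.

8.5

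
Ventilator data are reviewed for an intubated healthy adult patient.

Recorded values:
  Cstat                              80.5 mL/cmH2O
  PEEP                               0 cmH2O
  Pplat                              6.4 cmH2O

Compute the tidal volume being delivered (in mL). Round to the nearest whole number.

Vt = Cstat × (Pplat − PEEP) = 80.5 × (6.4 − 0) = 80.5 × 6.4 = 515.2 mL.

515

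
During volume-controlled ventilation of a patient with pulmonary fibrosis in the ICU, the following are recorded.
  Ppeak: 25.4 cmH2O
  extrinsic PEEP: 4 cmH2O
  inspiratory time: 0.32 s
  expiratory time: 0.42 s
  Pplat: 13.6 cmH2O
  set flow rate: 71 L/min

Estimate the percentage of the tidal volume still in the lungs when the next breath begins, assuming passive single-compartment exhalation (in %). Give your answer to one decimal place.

Flow: 71 L/min ÷ 60 = 1.1833 L/s.
Vt = flow × Ti = 1.1833 L/s × 0.32 s × 1000 mL/L = 378.66 mL.
R = (PIP − Pplat)/V̇ = (25.4 − 13.6) / 1.1833 = 11.8/1.1833 = 9.972 cmH2O·s/L.
C = Vt/(Pplat − PEEP) = 378.66 / (13.6 − 4) = 378.66/9.6 = 39.444 mL/cmH2O.
τ = R × C = 9.972 × 0.03944 L/cmH2O = 0.3933 s.
Fraction remaining at end-expiration = e^(−Te/τ) = e^(−0.42/0.3933) = 0.3437 → 34.37%.

34.4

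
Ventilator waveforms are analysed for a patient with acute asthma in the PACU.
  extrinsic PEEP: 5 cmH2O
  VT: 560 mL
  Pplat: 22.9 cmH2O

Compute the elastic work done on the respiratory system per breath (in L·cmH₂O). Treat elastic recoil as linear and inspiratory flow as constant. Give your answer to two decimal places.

Elastic work ≈ ½ × (Pplat − PEEP) × Vt = 0.5 × (22.9 − 5) × 0.560 L = 0.5 × 17.9 × 0.560 = 5.012 L·cmH2O.

5.01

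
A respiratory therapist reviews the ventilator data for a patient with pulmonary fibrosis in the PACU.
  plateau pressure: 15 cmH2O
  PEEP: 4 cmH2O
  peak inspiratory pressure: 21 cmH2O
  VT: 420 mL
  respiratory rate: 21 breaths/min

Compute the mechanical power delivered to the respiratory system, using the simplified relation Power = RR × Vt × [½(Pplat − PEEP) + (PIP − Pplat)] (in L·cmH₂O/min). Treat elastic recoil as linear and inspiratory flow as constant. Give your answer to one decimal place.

Per-breath work = Vt × [½(Pplat−PEEP) + (PIP−Pplat)] = 0.420 × [0.5×11.0 + 6.0] = 0.420 × 11.5 = 4.83 L·cmH2O.
Power = 21 × 4.83 = 101.43 L·cmH2O/min.

101.4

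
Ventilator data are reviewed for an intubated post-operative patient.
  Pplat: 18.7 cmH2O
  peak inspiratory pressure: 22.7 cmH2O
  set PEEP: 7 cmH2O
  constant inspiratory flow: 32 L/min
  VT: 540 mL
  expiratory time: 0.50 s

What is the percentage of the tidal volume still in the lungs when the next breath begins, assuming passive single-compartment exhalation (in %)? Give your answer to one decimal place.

23.6

Flow: 32 L/min ÷ 60 = 0.5333 L/s.
R = (PIP − Pplat)/V̇ = (22.7 − 18.7) / 0.5333 = 4.0/0.5333 = 7.5 cmH2O·s/L.
C = Vt/(Pplat − PEEP) = 540.0 / (18.7 − 7) = 540.0/11.7 = 46.154 mL/cmH2O.
τ = R × C = 7.5 × 0.04615 L/cmH2O = 0.3461 s.
Fraction remaining at end-expiration = e^(−Te/τ) = e^(−0.50/0.3461) = 0.2358 → 23.58%.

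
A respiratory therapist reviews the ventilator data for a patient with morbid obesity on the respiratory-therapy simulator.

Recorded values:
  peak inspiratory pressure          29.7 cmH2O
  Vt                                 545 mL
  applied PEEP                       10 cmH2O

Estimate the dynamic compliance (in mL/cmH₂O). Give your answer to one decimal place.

Dynamic compliance = Vt / (PIP − PEEP) = 545 / (29.7 − 10) = 545 / 19.7 = 27.665 mL/cmH2O.

27.7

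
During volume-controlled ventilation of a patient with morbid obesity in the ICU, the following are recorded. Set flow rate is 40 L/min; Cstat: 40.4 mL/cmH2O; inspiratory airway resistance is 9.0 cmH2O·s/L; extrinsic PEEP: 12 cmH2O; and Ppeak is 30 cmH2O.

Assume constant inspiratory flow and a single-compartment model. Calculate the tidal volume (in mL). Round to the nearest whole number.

485

Flow: 40 L/min ÷ 60 = 0.6667 L/s.
Equation of motion (constant flow): PIP = Vt/C + R·V̇ + PEEP.
Vt/C = PIP − R·V̇ − PEEP = 30 − 6.0 − 12 = 12.0 cmH2O.
Vt = C × 12.0 = 40.4 × 12.0 = 484.8 mL.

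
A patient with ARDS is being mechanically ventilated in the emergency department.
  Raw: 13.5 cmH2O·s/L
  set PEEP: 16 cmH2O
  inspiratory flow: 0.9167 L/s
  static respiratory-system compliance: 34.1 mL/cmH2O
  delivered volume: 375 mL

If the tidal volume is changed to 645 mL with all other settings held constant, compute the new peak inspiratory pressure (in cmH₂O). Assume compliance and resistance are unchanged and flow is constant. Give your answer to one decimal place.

PIP = Vt/C + R·V̇ + PEEP (constant-flow equation of motion).
Only the elastic term changes: ΔPIP = ΔVt / C = (645 − 375) / 34.1 = 7.918 cmH2O.
Original PIP = 375/34.1 + 13.5×0.9167 + 16 = 39.373 cmH2O; new PIP = 39.373 + (7.918) = 47.291 cmH2O.

47.3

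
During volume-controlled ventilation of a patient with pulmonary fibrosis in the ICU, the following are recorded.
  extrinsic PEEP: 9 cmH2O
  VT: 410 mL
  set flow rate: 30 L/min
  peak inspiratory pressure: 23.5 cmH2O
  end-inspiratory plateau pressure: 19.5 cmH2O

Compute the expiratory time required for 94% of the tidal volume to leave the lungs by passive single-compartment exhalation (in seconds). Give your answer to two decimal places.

0.88

Flow: 30 L/min ÷ 60 = 0.5 L/s.
R = (PIP − Pplat)/V̇ = (23.5 − 19.5) / 0.5 = 4.0/0.5 = 8.0 cmH2O·s/L.
C = Vt/(Pplat − PEEP) = 410.0 / (19.5 − 9) = 410.0/10.5 = 39.048 mL/cmH2O.
τ = R × C = 8.0 × 0.03905 L/cmH2O = 0.3124 s.
t = −τ·ln(1 − 0.94) = −0.3124·ln(0.06) = 0.8789 s.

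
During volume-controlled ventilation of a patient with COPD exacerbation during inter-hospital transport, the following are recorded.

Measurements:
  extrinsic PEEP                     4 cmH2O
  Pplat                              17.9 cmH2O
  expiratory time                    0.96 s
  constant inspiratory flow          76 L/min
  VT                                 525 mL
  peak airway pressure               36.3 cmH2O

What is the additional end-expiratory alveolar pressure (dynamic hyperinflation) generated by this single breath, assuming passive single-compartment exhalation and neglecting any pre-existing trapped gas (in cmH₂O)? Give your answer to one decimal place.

2.4

Flow: 76 L/min ÷ 60 = 1.2667 L/s.
R = (PIP − Pplat)/V̇ = (36.3 − 17.9) / 1.2667 = 18.4/1.2667 = 14.526 cmH2O·s/L.
C = Vt/(Pplat − PEEP) = 525.0 / (17.9 − 4) = 525.0/13.9 = 37.77 mL/cmH2O.
τ = R × C = 14.526 × 0.03777 L/cmH2O = 0.5486 s.
Fraction remaining = e^(−Te/τ) = e^(−0.96/0.5486) = 0.1738; trapped volume = 525.0 × 0.1738 = 91.245 mL.
Additional alveolar pressure from trapping ≈ V_trapped / C = 91.245 / 37.77 = 2.416 cmH2O.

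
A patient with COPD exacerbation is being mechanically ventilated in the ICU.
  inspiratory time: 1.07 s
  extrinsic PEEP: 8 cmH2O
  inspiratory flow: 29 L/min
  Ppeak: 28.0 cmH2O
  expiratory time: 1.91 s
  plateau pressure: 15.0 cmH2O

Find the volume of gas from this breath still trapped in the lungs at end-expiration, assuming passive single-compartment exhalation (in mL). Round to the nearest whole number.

Flow: 29 L/min ÷ 60 = 0.4833 L/s.
Vt = flow × Ti = 0.4833 L/s × 1.07 s × 1000 mL/L = 517.13 mL.
R = (PIP − Pplat)/V̇ = (28.0 − 15.0) / 0.4833 = 13.0/0.4833 = 26.898 cmH2O·s/L.
C = Vt/(Pplat − PEEP) = 517.13 / (15.0 − 8) = 517.13/7.0 = 73.876 mL/cmH2O.
τ = R × C = 26.898 × 0.07388 L/cmH2O = 1.987 s.
Fraction remaining = e^(−Te/τ) = e^(−1.91/1.987) = 0.3824.
Trapped volume = 517.13 × 0.3824 = 197.75 mL.

198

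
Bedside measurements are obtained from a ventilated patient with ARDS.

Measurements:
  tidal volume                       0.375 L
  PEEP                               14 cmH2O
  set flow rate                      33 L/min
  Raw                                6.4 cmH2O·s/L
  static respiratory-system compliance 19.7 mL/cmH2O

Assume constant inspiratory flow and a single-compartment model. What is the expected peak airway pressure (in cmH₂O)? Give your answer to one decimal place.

Flow: 33 L/min ÷ 60 = 0.55 L/s.
Equation of motion (constant flow): PIP = Vt/C + R·V̇ + PEEP.
PIP = 375/19.7 + 6.4×0.55 + 14 = 19.036 + 3.52 + 14 = 36.556 cmH2O.

36.6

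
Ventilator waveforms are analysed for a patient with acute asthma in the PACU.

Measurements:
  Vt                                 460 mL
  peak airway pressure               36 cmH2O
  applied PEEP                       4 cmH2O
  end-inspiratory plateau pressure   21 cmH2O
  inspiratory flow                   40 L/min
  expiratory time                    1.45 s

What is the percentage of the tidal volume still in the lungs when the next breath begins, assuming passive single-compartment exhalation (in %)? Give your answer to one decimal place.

Flow: 40 L/min ÷ 60 = 0.6667 L/s.
R = (PIP − Pplat)/V̇ = (36 − 21) / 0.6667 = 15.0/0.6667 = 22.499 cmH2O·s/L.
C = Vt/(Pplat − PEEP) = 460.0 / (21 − 4) = 460.0/17.0 = 27.059 mL/cmH2O.
τ = R × C = 22.499 × 0.02706 L/cmH2O = 0.6088 s.
Fraction remaining at end-expiration = e^(−Te/τ) = e^(−1.45/0.6088) = 0.09239 → 9.239%.

9.2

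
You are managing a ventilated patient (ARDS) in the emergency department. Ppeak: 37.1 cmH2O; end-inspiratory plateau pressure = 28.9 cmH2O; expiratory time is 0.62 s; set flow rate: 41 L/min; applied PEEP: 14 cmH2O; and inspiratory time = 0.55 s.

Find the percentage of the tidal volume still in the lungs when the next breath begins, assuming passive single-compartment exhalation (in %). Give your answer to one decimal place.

Flow: 41 L/min ÷ 60 = 0.6833 L/s.
Vt = flow × Ti = 0.6833 L/s × 0.55 s × 1000 mL/L = 375.82 mL.
R = (PIP − Pplat)/V̇ = (37.1 − 28.9) / 0.6833 = 8.2/0.6833 = 12.001 cmH2O·s/L.
C = Vt/(Pplat − PEEP) = 375.82 / (28.9 − 14) = 375.82/14.9 = 25.223 mL/cmH2O.
τ = R × C = 12.001 × 0.02522 L/cmH2O = 0.3027 s.
Fraction remaining at end-expiration = e^(−Te/τ) = e^(−0.62/0.3027) = 0.129 → 12.9%.

12.9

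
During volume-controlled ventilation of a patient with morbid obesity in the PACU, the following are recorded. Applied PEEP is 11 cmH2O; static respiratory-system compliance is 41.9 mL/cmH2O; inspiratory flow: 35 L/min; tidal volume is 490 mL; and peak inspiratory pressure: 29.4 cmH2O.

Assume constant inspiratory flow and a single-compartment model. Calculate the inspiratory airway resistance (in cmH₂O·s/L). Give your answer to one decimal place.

11.5

Flow: 35 L/min ÷ 60 = 0.5833 L/s.
Equation of motion (constant flow): PIP = Vt/C + R·V̇ + PEEP.
R·V̇ = PIP − Vt/C − PEEP = 29.4 − 490/41.9 − 11 = 29.4 − 11.695 − 11 = 6.705 cmH2O.
R = 6.705 / 0.5833 = 11.495 cmH2O·s/L.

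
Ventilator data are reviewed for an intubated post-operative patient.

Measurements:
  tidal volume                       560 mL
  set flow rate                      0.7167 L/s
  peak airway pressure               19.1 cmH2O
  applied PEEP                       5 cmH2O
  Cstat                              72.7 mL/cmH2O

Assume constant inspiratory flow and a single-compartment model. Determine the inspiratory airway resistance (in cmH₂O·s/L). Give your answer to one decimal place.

Equation of motion (constant flow): PIP = Vt/C + R·V̇ + PEEP.
R·V̇ = PIP − Vt/C − PEEP = 19.1 − 560/72.7 − 5 = 19.1 − 7.703 − 5 = 6.397 cmH2O.
R = 6.397 / 0.7167 = 8.926 cmH2O·s/L.

8.9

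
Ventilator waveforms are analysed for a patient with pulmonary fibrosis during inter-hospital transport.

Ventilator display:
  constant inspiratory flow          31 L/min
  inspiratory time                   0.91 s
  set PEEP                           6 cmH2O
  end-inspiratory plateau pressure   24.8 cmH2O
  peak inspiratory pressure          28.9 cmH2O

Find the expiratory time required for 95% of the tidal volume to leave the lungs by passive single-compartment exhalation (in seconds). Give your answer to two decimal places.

Flow: 31 L/min ÷ 60 = 0.5167 L/s.
Vt = flow × Ti = 0.5167 L/s × 0.91 s × 1000 mL/L = 470.2 mL.
R = (PIP − Pplat)/V̇ = (28.9 − 24.8) / 0.5167 = 4.1/0.5167 = 7.935 cmH2O·s/L.
C = Vt/(Pplat − PEEP) = 470.2 / (24.8 − 6) = 470.2/18.8 = 25.011 mL/cmH2O.
τ = R × C = 7.935 × 0.02501 L/cmH2O = 0.1985 s.
t = −τ·ln(1 − 0.95) = −0.1985·ln(0.05) = 0.5947 s.

0.59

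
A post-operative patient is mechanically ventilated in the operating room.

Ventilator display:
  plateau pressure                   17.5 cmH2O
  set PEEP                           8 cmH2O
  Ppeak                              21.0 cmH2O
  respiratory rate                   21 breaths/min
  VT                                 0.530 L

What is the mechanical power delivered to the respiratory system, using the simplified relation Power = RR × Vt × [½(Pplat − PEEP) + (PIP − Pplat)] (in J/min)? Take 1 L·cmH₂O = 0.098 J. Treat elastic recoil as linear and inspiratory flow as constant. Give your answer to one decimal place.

9.0

Per-breath work = Vt × [½(Pplat−PEEP) + (PIP−Pplat)] = 0.530 × [0.5×9.5 + 3.5] = 0.530 × 8.25 = 4.373 L·cmH2O.
Power = 21 × 4.373 = 91.833 L·cmH2O/min.
× 0.098 J/(L·cmH2O) → 9.0 J/min.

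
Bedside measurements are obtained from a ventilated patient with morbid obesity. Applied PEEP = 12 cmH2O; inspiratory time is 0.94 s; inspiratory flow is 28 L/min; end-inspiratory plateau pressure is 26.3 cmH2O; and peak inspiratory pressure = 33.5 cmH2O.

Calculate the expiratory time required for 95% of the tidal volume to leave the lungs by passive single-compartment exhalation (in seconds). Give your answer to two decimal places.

Flow: 28 L/min ÷ 60 = 0.4667 L/s.
Vt = flow × Ti = 0.4667 L/s × 0.94 s × 1000 mL/L = 438.7 mL.
R = (PIP − Pplat)/V̇ = (33.5 − 26.3) / 0.4667 = 7.2/0.4667 = 15.427 cmH2O·s/L.
C = Vt/(Pplat − PEEP) = 438.7 / (26.3 − 12) = 438.7/14.3 = 30.678 mL/cmH2O.
τ = R × C = 15.427 × 0.03068 L/cmH2O = 0.4733 s.
t = −τ·ln(1 − 0.95) = −0.4733·ln(0.05) = 1.418 s.

1.42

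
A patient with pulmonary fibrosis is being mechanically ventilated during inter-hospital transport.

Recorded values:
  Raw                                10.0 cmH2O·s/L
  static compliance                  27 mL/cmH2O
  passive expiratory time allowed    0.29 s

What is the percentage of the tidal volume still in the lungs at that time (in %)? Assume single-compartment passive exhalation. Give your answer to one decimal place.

34.2

τ = R × C = 10.0 × 27 mL/cmH2O = 10.0 × 0.027 L/cmH2O = 0.27 s.
Passive exhalation: V(t)/V₀ = e^(−t/τ) = e^(−0.29/0.27) = 0.3416.
Fraction remaining = 0.3416 → 34.16%.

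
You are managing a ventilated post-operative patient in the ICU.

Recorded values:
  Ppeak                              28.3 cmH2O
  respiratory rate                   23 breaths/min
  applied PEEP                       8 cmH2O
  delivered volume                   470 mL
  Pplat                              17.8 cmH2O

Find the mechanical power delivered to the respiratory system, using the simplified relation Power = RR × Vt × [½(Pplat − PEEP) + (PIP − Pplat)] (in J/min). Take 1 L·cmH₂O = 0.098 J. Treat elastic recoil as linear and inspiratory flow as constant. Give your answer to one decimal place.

Per-breath work = Vt × [½(Pplat−PEEP) + (PIP−Pplat)] = 0.470 × [0.5×9.8 + 10.5] = 0.470 × 15.4 = 7.238 L·cmH2O.
Power = 23 × 7.238 = 166.47 L·cmH2O/min.
× 0.098 J/(L·cmH2O) → 16.314 J/min.

16.3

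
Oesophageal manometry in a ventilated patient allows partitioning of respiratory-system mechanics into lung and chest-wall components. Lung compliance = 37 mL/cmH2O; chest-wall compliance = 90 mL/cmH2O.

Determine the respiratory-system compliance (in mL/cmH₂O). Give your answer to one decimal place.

26.2

Lung and chest wall are elastances in series: 1/Crs = 1/CL + 1/Ccw.
1/Crs = 1/37 + 1/90 = 0.03814.
Crs = 26.219 mL/cmH2O.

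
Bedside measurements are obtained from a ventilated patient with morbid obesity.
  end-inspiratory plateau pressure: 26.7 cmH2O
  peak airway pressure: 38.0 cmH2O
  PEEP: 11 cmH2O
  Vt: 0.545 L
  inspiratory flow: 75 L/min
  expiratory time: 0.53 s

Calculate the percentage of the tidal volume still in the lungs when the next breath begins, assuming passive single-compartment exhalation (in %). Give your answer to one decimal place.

Flow: 75 L/min ÷ 60 = 1.25 L/s.
R = (PIP − Pplat)/V̇ = (38.0 − 26.7) / 1.25 = 11.3/1.25 = 9.04 cmH2O·s/L.
C = Vt/(Pplat − PEEP) = 545.0 / (26.7 − 11) = 545.0/15.7 = 34.713 mL/cmH2O.
τ = R × C = 9.04 × 0.03471 L/cmH2O = 0.3138 s.
Fraction remaining at end-expiration = e^(−Te/τ) = e^(−0.53/0.3138) = 0.1847 → 18.47%.

18.5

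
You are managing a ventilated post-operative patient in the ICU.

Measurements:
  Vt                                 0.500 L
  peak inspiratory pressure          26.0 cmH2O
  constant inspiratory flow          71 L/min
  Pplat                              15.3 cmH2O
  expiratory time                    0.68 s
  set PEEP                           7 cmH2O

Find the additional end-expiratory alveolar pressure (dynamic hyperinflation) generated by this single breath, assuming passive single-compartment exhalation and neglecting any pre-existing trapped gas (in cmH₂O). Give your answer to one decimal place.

2.4

Flow: 71 L/min ÷ 60 = 1.1833 L/s.
R = (PIP − Pplat)/V̇ = (26.0 − 15.3) / 1.1833 = 10.7/1.1833 = 9.043 cmH2O·s/L.
C = Vt/(Pplat − PEEP) = 500.0 / (15.3 − 7) = 500.0/8.3 = 60.241 mL/cmH2O.
τ = R × C = 9.043 × 0.06024 L/cmH2O = 0.5448 s.
Fraction remaining = e^(−Te/τ) = e^(−0.68/0.5448) = 0.287; trapped volume = 500.0 × 0.287 = 143.5 mL.
Additional alveolar pressure from trapping ≈ V_trapped / C = 143.5 / 60.241 = 2.382 cmH2O.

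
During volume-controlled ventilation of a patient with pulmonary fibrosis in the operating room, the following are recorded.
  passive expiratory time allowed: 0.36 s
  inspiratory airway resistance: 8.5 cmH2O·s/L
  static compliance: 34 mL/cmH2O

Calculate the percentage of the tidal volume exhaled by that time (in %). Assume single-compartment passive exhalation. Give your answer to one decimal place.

71.2

τ = R × C = 8.5 × 34 mL/cmH2O = 8.5 × 0.034 L/cmH2O = 0.289 s.
Passive exhalation: V(t)/V₀ = e^(−t/τ) = e^(−0.36/0.289) = 0.2877.
Fraction exhaled = 1 − 0.2877 = 0.7123 → 71.23%.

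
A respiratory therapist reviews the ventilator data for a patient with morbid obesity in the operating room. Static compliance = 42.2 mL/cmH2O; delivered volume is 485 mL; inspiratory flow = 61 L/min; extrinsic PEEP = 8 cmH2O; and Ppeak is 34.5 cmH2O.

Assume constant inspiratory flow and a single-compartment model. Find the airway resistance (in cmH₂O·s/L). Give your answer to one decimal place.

14.8

Flow: 61 L/min ÷ 60 = 1.0167 L/s.
Equation of motion (constant flow): PIP = Vt/C + R·V̇ + PEEP.
R·V̇ = PIP − Vt/C − PEEP = 34.5 − 485/42.2 − 8 = 34.5 − 11.493 − 8 = 15.007 cmH2O.
R = 15.007 / 1.0167 = 14.76 cmH2O·s/L.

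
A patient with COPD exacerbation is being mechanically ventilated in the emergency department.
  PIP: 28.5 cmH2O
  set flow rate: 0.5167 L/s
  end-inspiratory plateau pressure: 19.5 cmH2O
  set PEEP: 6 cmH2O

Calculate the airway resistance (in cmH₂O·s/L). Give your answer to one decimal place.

Raw = (PIP − Pplat) / flow = (28.5 − 19.5) / 0.5167 = 9.0 / 0.5167 = 17.418 cmH2O·s/L.

17.4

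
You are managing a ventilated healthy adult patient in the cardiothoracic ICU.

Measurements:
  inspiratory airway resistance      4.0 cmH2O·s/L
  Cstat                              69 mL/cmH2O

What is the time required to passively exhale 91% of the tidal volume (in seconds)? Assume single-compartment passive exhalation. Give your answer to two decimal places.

τ = R × C = 4.0 × 69 mL/cmH2O = 4.0 × 0.069 L/cmH2O = 0.276 s.
Exhaled fraction f = 1 − e^(−t/τ) → t = −τ·ln(1 − f) = −0.276·ln(0.09) = 0.6646 s.

0.66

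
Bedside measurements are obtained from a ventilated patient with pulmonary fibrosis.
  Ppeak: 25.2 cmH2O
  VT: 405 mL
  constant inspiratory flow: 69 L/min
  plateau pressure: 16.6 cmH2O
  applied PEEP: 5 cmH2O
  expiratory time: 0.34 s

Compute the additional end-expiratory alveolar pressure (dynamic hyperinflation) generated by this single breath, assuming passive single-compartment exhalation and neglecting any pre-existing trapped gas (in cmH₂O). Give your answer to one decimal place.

Flow: 69 L/min ÷ 60 = 1.15 L/s.
R = (PIP − Pplat)/V̇ = (25.2 − 16.6) / 1.15 = 8.6/1.15 = 7.478 cmH2O·s/L.
C = Vt/(Pplat − PEEP) = 405.0 / (16.6 − 5) = 405.0/11.6 = 34.914 mL/cmH2O.
τ = R × C = 7.478 × 0.03491 L/cmH2O = 0.2611 s.
Fraction remaining = e^(−Te/τ) = e^(−0.34/0.2611) = 0.2719; trapped volume = 405.0 × 0.2719 = 110.12 mL.
Additional alveolar pressure from trapping ≈ V_trapped / C = 110.12 / 34.914 = 3.154 cmH2O.

3.2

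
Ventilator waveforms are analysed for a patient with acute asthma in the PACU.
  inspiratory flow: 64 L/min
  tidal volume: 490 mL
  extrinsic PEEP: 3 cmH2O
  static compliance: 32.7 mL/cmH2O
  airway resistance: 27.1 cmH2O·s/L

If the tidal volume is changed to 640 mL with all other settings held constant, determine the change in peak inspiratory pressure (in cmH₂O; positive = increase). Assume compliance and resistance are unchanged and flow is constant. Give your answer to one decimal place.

PIP = Vt/C + R·V̇ + PEEP (constant-flow equation of motion).
Only the elastic term changes: ΔPIP = ΔVt / C = (640 − 490) / 32.7 = 4.587 cmH2O.

4.6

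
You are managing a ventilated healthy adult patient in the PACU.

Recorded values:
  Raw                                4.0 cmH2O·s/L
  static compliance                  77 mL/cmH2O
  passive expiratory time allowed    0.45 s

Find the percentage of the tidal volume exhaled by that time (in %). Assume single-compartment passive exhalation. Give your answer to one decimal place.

76.8

τ = R × C = 4.0 × 77 mL/cmH2O = 4.0 × 0.077 L/cmH2O = 0.308 s.
Passive exhalation: V(t)/V₀ = e^(−t/τ) = e^(−0.45/0.308) = 0.232.
Fraction exhaled = 1 − 0.232 = 0.768 → 76.8%.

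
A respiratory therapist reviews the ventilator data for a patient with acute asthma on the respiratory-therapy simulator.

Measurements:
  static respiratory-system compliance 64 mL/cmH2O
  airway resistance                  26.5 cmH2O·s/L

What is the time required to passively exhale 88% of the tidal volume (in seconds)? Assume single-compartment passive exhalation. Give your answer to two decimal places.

τ = R × C = 26.5 × 64 mL/cmH2O = 26.5 × 0.064 L/cmH2O = 1.696 s.
Exhaled fraction f = 1 − e^(−t/τ) → t = −τ·ln(1 − f) = −1.696·ln(0.12) = 3.596 s.

3.60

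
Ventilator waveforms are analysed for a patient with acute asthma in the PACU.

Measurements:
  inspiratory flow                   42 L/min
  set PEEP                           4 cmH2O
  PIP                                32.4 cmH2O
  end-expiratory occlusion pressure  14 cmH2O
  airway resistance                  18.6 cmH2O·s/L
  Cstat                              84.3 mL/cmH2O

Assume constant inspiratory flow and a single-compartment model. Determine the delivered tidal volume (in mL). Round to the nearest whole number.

Flow: 42 L/min ÷ 60 = 0.7 L/s.
Total PEEP = 14 cmH2O (set 4 + intrinsic 10); this is the baseline alveolar pressure.
Equation of motion (constant flow): PIP = Vt/C + R·V̇ + PEEP.
Vt/C = PIP − R·V̇ − PEEP = 32.4 − 13.02 − 14 = 5.38 cmH2O.
Vt = C × 5.38 = 84.3 × 5.38 = 453.53 mL.

454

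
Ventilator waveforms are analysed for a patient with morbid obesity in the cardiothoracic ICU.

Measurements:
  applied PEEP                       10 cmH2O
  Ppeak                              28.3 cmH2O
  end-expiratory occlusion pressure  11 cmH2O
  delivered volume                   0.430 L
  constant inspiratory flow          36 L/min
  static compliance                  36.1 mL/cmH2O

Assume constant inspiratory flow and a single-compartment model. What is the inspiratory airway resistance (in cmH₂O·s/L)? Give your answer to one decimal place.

9.0

Flow: 36 L/min ÷ 60 = 0.6 L/s.
Total PEEP = 11 cmH2O (set 10 + intrinsic 1); this is the baseline alveolar pressure.
Equation of motion (constant flow): PIP = Vt/C + R·V̇ + PEEP.
R·V̇ = PIP − Vt/C − PEEP = 28.3 − 430/36.1 − 11 = 28.3 − 11.911 − 11 = 5.389 cmH2O.
R = 5.389 / 0.6 = 8.982 cmH2O·s/L.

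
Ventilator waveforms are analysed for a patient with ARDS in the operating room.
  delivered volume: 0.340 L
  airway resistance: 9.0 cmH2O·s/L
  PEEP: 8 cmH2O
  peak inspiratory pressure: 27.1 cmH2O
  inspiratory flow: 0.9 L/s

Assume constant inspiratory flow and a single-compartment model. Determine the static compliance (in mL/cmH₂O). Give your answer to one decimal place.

30.9

Equation of motion (constant flow): PIP = Vt/C + R·V̇ + PEEP.
Vt/C = PIP − R·V̇ − PEEP = 27.1 − 9.0×0.9 − 8 = 27.1 − 8.1 − 8 = 11.0 cmH2O.
C = Vt / 11.0 = 340 / 11.0 = 30.909 mL/cmH2O.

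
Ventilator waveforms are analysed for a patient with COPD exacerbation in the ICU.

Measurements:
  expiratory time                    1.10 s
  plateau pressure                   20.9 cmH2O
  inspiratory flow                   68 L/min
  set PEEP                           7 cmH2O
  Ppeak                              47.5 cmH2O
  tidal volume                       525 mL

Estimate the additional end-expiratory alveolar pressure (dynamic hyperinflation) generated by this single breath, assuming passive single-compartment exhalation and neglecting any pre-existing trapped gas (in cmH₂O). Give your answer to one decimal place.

4.0

Flow: 68 L/min ÷ 60 = 1.1333 L/s.
R = (PIP − Pplat)/V̇ = (47.5 − 20.9) / 1.1333 = 26.6/1.1333 = 23.471 cmH2O·s/L.
C = Vt/(Pplat − PEEP) = 525.0 / (20.9 − 7) = 525.0/13.9 = 37.77 mL/cmH2O.
τ = R × C = 23.471 × 0.03777 L/cmH2O = 0.8865 s.
Fraction remaining = e^(−Te/τ) = e^(−1.10/0.8865) = 0.2891; trapped volume = 525.0 × 0.2891 = 151.78 mL.
Additional alveolar pressure from trapping ≈ V_trapped / C = 151.78 / 37.77 = 4.019 cmH2O.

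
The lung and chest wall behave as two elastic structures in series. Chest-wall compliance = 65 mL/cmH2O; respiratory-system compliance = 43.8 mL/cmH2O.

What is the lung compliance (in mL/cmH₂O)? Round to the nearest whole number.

134

1/CL = 1/Crs − 1/Ccw.
1/CL = 1/43.8 − 1/65 = 0.007446.
CL = 134.3 mL/cmH2O.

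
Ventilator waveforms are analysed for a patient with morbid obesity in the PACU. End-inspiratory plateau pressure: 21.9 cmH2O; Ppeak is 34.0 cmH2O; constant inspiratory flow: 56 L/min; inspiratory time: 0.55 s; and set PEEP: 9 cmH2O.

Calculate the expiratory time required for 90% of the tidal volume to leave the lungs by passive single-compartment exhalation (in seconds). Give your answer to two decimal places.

1.19

Flow: 56 L/min ÷ 60 = 0.9333 L/s.
Vt = flow × Ti = 0.9333 L/s × 0.55 s × 1000 mL/L = 513.32 mL.
R = (PIP − Pplat)/V̇ = (34.0 − 21.9) / 0.9333 = 12.1/0.9333 = 12.965 cmH2O·s/L.
C = Vt/(Pplat − PEEP) = 513.32 / (21.9 − 9) = 513.32/12.9 = 39.792 mL/cmH2O.
τ = R × C = 12.965 × 0.03979 L/cmH2O = 0.5159 s.
t = −τ·ln(1 − 0.90) = −0.5159·ln(0.1) = 1.188 s.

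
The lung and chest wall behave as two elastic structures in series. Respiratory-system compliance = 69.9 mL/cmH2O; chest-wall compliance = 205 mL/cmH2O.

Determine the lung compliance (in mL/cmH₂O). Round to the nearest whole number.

1/CL = 1/Crs − 1/Ccw.
1/CL = 1/69.9 − 1/205 = 0.009428.
CL = 106.07 mL/cmH2O.

106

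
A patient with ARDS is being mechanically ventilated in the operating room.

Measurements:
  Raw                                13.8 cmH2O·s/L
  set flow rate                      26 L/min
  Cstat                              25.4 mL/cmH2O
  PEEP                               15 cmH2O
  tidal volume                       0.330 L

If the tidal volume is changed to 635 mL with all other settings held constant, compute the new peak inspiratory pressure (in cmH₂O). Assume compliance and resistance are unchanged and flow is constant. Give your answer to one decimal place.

46.0

Flow: 26 L/min ÷ 60 = 0.4333 L/s.
PIP = Vt/C + R·V̇ + PEEP (constant-flow equation of motion).
Only the elastic term changes: ΔPIP = ΔVt / C = (635 − 330) / 25.4 = 12.008 cmH2O.
Original PIP = 330/25.4 + 13.8×0.4333 + 15 = 33.972 cmH2O; new PIP = 33.972 + (12.008) = 45.98 cmH2O.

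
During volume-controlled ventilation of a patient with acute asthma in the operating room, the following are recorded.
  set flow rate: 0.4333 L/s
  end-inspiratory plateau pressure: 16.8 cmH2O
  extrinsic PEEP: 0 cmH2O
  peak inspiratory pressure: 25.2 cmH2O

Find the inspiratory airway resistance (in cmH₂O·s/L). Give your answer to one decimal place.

19.4

Raw = (PIP − Pplat) / flow = (25.2 − 16.8) / 0.4333 = 8.4 / 0.4333 = 19.386 cmH2O·s/L.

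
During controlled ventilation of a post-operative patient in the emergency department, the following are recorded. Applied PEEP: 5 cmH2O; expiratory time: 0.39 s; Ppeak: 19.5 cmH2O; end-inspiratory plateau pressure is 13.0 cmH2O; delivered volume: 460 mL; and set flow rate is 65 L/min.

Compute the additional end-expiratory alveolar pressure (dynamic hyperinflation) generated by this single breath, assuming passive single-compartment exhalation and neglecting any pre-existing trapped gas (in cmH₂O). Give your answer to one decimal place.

2.6

Flow: 65 L/min ÷ 60 = 1.0833 L/s.
R = (PIP − Pplat)/V̇ = (19.5 − 13.0) / 1.0833 = 6.5/1.0833 = 6.0 cmH2O·s/L.
C = Vt/(Pplat − PEEP) = 460.0 / (13.0 − 5) = 460.0/8.0 = 57.5 mL/cmH2O.
τ = R × C = 6.0 × 0.0575 L/cmH2O = 0.345 s.
Fraction remaining = e^(−Te/τ) = e^(−0.39/0.345) = 0.3229; trapped volume = 460.0 × 0.3229 = 148.53 mL.
Additional alveolar pressure from trapping ≈ V_trapped / C = 148.53 / 57.5 = 2.583 cmH2O.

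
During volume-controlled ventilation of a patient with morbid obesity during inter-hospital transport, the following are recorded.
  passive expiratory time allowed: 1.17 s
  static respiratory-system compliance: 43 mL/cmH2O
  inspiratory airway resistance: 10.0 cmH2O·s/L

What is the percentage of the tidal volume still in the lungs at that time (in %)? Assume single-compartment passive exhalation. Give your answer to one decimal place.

6.6

τ = R × C = 10.0 × 43 mL/cmH2O = 10.0 × 0.043 L/cmH2O = 0.43 s.
Passive exhalation: V(t)/V₀ = e^(−t/τ) = e^(−1.17/0.43) = 0.06581.
Fraction remaining = 0.06581 → 6.581%.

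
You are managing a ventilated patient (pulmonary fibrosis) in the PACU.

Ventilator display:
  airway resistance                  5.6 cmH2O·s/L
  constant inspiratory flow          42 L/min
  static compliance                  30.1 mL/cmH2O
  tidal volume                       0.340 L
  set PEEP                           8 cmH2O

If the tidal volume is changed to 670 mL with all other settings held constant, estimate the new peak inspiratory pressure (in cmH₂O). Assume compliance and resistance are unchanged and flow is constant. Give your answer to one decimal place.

Flow: 42 L/min ÷ 60 = 0.7 L/s.
PIP = Vt/C + R·V̇ + PEEP (constant-flow equation of motion).
Only the elastic term changes: ΔPIP = ΔVt / C = (670 − 340) / 30.1 = 10.963 cmH2O.
Original PIP = 340/30.1 + 5.6×0.7 + 8 = 23.216 cmH2O; new PIP = 23.216 + (10.963) = 34.179 cmH2O.

34.2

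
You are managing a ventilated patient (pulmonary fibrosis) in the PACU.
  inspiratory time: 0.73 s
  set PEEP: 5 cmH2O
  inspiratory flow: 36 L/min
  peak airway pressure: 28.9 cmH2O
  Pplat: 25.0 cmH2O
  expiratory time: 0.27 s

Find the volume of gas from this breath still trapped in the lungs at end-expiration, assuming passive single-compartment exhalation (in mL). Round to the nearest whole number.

Flow: 36 L/min ÷ 60 = 0.6 L/s.
Vt = flow × Ti = 0.6 L/s × 0.73 s × 1000 mL/L = 438.0 mL.
R = (PIP − Pplat)/V̇ = (28.9 − 25.0) / 0.6 = 3.9/0.6 = 6.5 cmH2O·s/L.
C = Vt/(Pplat − PEEP) = 438.0 / (25.0 − 5) = 438.0/20.0 = 21.9 mL/cmH2O.
τ = R × C = 6.5 × 0.0219 L/cmH2O = 0.1424 s.
Fraction remaining = e^(−Te/τ) = e^(−0.27/0.1424) = 0.1502.
Trapped volume = 438.0 × 0.1502 = 65.788 mL.

66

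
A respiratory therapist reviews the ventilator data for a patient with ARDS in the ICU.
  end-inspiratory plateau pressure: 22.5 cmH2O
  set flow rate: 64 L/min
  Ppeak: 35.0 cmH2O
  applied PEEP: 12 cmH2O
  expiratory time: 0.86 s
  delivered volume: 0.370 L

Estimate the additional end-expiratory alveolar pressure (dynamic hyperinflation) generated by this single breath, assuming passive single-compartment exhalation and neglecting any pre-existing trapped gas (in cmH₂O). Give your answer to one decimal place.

1.3

Flow: 64 L/min ÷ 60 = 1.0667 L/s.
R = (PIP − Pplat)/V̇ = (35.0 − 22.5) / 1.0667 = 12.5/1.0667 = 11.718 cmH2O·s/L.
C = Vt/(Pplat − PEEP) = 370.0 / (22.5 − 12) = 370.0/10.5 = 35.238 mL/cmH2O.
τ = R × C = 11.718 × 0.03524 L/cmH2O = 0.4129 s.
Fraction remaining = e^(−Te/τ) = e^(−0.86/0.4129) = 0.1246; trapped volume = 370.0 × 0.1246 = 46.102 mL.
Additional alveolar pressure from trapping ≈ V_trapped / C = 46.102 / 35.238 = 1.308 cmH2O.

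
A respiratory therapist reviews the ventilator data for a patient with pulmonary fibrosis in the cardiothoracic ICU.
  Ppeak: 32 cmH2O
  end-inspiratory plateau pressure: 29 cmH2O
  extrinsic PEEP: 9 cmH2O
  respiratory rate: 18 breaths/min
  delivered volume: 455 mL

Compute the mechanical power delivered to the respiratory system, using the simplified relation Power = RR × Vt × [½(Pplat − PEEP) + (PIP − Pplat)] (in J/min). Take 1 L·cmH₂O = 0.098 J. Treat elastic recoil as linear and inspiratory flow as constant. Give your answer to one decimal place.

10.4

Per-breath work = Vt × [½(Pplat−PEEP) + (PIP−Pplat)] = 0.455 × [0.5×20.0 + 3.0] = 0.455 × 13.0 = 5.915 L·cmH2O.
Power = 18 × 5.915 = 106.47 L·cmH2O/min.
× 0.098 J/(L·cmH2O) → 10.434 J/min.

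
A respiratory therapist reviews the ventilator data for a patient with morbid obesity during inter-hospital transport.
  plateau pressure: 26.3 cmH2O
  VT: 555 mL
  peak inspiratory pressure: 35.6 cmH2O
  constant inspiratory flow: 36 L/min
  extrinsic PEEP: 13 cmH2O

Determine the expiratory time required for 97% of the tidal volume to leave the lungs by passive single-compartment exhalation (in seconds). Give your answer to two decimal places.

2.27

Flow: 36 L/min ÷ 60 = 0.6 L/s.
R = (PIP − Pplat)/V̇ = (35.6 − 26.3) / 0.6 = 9.3/0.6 = 15.5 cmH2O·s/L.
C = Vt/(Pplat − PEEP) = 555.0 / (26.3 − 13) = 555.0/13.3 = 41.729 mL/cmH2O.
τ = R × C = 15.5 × 0.04173 L/cmH2O = 0.6468 s.
t = −τ·ln(1 − 0.97) = −0.6468·ln(0.03) = 2.268 s.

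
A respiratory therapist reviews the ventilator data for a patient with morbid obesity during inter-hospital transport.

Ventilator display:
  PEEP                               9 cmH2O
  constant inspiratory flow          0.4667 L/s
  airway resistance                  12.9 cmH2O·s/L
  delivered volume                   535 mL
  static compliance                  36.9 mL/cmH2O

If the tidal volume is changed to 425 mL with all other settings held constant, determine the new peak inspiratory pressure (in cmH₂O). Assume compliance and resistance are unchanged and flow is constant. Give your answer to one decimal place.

26.5

PIP = Vt/C + R·V̇ + PEEP (constant-flow equation of motion).
Only the elastic term changes: ΔPIP = ΔVt / C = (425 − 535) / 36.9 = -2.981 cmH2O.
Original PIP = 535/36.9 + 12.9×0.4667 + 9 = 29.519 cmH2O; new PIP = 29.519 + (-2.981) = 26.538 cmH2O.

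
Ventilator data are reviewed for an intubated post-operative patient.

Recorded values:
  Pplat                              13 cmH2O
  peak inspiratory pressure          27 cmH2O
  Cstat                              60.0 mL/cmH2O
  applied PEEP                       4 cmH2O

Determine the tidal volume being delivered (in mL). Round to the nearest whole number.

540

Vt = Cstat × (Pplat − PEEP) = 60.0 × (13 − 4) = 60.0 × 9.0 = 540.0 mL.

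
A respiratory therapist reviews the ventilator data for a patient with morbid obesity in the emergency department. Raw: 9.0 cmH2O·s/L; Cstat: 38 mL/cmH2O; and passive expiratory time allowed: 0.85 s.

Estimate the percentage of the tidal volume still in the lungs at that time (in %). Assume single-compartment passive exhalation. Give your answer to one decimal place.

8.3

τ = R × C = 9.0 × 38 mL/cmH2O = 9.0 × 0.038 L/cmH2O = 0.342 s.
Passive exhalation: V(t)/V₀ = e^(−t/τ) = e^(−0.85/0.342) = 0.08329.
Fraction remaining = 0.08329 → 8.329%.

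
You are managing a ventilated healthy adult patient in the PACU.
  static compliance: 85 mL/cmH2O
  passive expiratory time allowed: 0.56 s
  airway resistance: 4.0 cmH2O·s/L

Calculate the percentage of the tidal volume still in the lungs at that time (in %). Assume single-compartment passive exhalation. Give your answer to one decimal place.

19.3

τ = R × C = 4.0 × 85 mL/cmH2O = 4.0 × 0.085 L/cmH2O = 0.34 s.
Passive exhalation: V(t)/V₀ = e^(−t/τ) = e^(−0.56/0.34) = 0.1926.
Fraction remaining = 0.1926 → 19.26%.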